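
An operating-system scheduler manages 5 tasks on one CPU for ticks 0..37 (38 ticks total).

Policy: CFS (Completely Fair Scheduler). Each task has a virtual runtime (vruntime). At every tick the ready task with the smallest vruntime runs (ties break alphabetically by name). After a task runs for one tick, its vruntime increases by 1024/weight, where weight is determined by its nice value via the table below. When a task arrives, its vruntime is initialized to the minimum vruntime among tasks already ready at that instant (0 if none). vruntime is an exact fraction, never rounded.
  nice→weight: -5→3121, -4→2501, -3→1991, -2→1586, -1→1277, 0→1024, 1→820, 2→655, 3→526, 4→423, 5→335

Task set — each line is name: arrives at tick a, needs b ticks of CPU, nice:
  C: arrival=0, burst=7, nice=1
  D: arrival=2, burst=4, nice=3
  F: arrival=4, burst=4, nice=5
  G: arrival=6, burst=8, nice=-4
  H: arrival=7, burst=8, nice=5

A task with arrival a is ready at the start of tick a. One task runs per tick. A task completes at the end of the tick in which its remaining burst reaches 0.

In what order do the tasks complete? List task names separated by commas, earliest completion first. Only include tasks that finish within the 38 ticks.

completion order = G, C, D, F, H

t=0: vr[C=0] → run C
t=1: vr[C=256/205] → run C
t=2: vr[C=512/205 D=512/205] → run C
t=3: vr[C=768/205 D=512/205] → run D
t=4: vr[C=768/205 D=239616/53915 F=768/205] → run C
t=5: vr[C=1024/205 D=239616/53915 F=768/205] → run F
t=6: vr[C=1024/205 D=239616/53915 F=18688/2747 G=239616/53915] → run D
t=7: vr[C=1024/205 D=344576/53915 F=18688/2747 G=239616/53915 H=239616/53915] → run G
t=8: vr[C=1024/205 D=344576/53915 F=18688/2747 G=15963136/3288815 H=239616/53915] → run H
t=9: vr[C=1024/205 D=344576/53915 F=18688/2747 G=15963136/3288815 H=27096064/3612305] → run G
t=10: vr[C=1024/205 D=344576/53915 F=18688/2747 G=17309696/3288815 H=27096064/3612305] → run C
t=11: vr[C=256/41 D=344576/53915 F=18688/2747 G=17309696/3288815 H=27096064/3612305] → run G
t=12: vr[C=256/41 D=344576/53915 F=18688/2747 G=18656256/3288815 H=27096064/3612305] → run G
t=13: vr[C=256/41 D=344576/53915 F=18688/2747 G=20002816/3288815 H=27096064/3612305] → run G
t=14: vr[C=256/41 D=344576/53915 F=18688/2747 G=21349376/3288815 H=27096064/3612305] → run C
t=15: vr[C=1536/205 D=344576/53915 F=18688/2747 G=21349376/3288815 H=27096064/3612305] → run D
t=16: vr[C=1536/205 D=449536/53915 F=18688/2747 G=21349376/3288815 H=27096064/3612305] → run G
t=17: vr[C=1536/205 D=449536/53915 F=18688/2747 G=22695936/3288815 H=27096064/3612305] → run F
t=18: vr[C=1536/205 D=449536/53915 F=135424/13735 G=22695936/3288815 H=27096064/3612305] → run G
t=19: vr[C=1536/205 D=449536/53915 F=135424/13735 G=24042496/3288815 H=27096064/3612305] → run G
t=20: vr[C=1536/205 D=449536/53915 F=135424/13735 H=27096064/3612305] → run C
t=21: vr[D=449536/53915 F=135424/13735 H=27096064/3612305] → run H
t=22: vr[D=449536/53915 F=135424/13735 H=38137856/3612305] → run D
t=23: vr[F=135424/13735 H=38137856/3612305] → run F
t=24: vr[F=177408/13735 H=38137856/3612305] → run H
t=25: vr[F=177408/13735 H=49179648/3612305] → run F
t=26: vr[H=49179648/3612305] → run H
t=27: vr[H=12044288/722461] → run H
t=28: vr[H=71263232/3612305] → run H
t=29: vr[H=82305024/3612305] → run H
t=30: vr[H=93346816/3612305] → run H
t=31: (idle)
t=32: (idle)
t=33: (idle)
t=34: (idle)
t=35: (idle)
t=36: (idle)
t=37: (idle)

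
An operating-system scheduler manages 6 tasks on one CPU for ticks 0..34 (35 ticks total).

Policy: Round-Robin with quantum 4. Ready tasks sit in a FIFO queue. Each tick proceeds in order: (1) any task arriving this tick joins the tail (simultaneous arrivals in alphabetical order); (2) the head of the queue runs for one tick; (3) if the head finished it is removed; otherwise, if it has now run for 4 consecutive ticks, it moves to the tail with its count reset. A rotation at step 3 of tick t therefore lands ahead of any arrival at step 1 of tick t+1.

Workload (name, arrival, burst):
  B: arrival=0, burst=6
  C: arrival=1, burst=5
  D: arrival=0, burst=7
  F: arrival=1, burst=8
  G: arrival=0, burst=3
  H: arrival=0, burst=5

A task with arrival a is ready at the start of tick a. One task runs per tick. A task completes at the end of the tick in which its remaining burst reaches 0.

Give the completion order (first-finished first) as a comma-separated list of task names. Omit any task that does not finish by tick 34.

completion order = G, B, D, H, C, F

t=0: queue=[B,D,G,H] q_used=0 → run B
t=1: queue=[B,D,G,H,C,F] q_used=1 → run B
t=2: queue=[B,D,G,H,C,F] q_used=2 → run B
t=3: queue=[B,D,G,H,C,F] q_used=3 → run B
t=4: queue=[D,G,H,C,F,B] q_used=0 → run D
t=5: queue=[D,G,H,C,F,B] q_used=1 → run D
t=6: queue=[D,G,H,C,F,B] q_used=2 → run D
t=7: queue=[D,G,H,C,F,B] q_used=3 → run D
t=8: queue=[G,H,C,F,B,D] q_used=0 → run G
t=9: queue=[G,H,C,F,B,D] q_used=1 → run G
t=10: queue=[G,H,C,F,B,D] q_used=2 → run G
t=11: queue=[H,C,F,B,D] q_used=0 → run H
t=12: queue=[H,C,F,B,D] q_used=1 → run H
t=13: queue=[H,C,F,B,D] q_used=2 → run H
t=14: queue=[H,C,F,B,D] q_used=3 → run H
t=15: queue=[C,F,B,D,H] q_used=0 → run C
t=16: queue=[C,F,B,D,H] q_used=1 → run C
t=17: queue=[C,F,B,D,H] q_used=2 → run C
t=18: queue=[C,F,B,D,H] q_used=3 → run C
t=19: queue=[F,B,D,H,C] q_used=0 → run F
t=20: queue=[F,B,D,H,C] q_used=1 → run F
t=21: queue=[F,B,D,H,C] q_used=2 → run F
t=22: queue=[F,B,D,H,C] q_used=3 → run F
t=23: queue=[B,D,H,C,F] q_used=0 → run B
t=24: queue=[B,D,H,C,F] q_used=1 → run B
t=25: queue=[D,H,C,F] q_used=0 → run D
t=26: queue=[D,H,C,F] q_used=1 → run D
t=27: queue=[D,H,C,F] q_used=2 → run D
t=28: queue=[H,C,F] q_used=0 → run H
t=29: queue=[C,F] q_used=0 → run C
t=30: queue=[F] q_used=0 → run F
t=31: queue=[F] q_used=1 → run F
t=32: queue=[F] q_used=2 → run F
t=33: queue=[F] q_used=3 → run F
t=34: (idle)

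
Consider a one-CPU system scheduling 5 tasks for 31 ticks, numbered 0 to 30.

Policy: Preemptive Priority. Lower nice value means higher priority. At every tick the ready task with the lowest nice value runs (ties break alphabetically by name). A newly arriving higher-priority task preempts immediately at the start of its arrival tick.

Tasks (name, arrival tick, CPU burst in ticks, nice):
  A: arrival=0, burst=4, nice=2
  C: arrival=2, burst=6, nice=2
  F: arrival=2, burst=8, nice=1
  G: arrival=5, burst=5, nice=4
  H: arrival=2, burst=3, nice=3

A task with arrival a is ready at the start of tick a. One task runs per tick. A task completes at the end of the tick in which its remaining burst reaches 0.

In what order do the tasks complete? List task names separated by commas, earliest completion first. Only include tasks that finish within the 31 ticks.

completion order = F, A, C, H, G

t=0: ready={A} → run A
t=1: ready={A} → run A
t=2: ready={A,C,F,H} → run F
t=3: ready={A,C,F,H} → run F
t=4: ready={A,C,F,H} → run F
t=5: ready={A,C,F,G,H} → run F
t=6: ready={A,C,F,G,H} → run F
t=7: ready={A,C,F,G,H} → run F
t=8: ready={A,C,F,G,H} → run F
t=9: ready={A,C,F,G,H} → run F
t=10: ready={A,C,G,H} → run A
t=11: ready={A,C,G,H} → run A
t=12: ready={C,G,H} → run C
t=13: ready={C,G,H} → run C
t=14: ready={C,G,H} → run C
t=15: ready={C,G,H} → run C
t=16: ready={C,G,H} → run C
t=17: ready={C,G,H} → run C
t=18: ready={G,H} → run H
t=19: ready={G,H} → run H
t=20: ready={G,H} → run H
t=21: ready={G} → run G
t=22: ready={G} → run G
t=23: ready={G} → run G
t=24: ready={G} → run G
t=25: ready={G} → run G
t=26: (idle)
t=27: (idle)
t=28: (idle)
t=29: (idle)
t=30: (idle)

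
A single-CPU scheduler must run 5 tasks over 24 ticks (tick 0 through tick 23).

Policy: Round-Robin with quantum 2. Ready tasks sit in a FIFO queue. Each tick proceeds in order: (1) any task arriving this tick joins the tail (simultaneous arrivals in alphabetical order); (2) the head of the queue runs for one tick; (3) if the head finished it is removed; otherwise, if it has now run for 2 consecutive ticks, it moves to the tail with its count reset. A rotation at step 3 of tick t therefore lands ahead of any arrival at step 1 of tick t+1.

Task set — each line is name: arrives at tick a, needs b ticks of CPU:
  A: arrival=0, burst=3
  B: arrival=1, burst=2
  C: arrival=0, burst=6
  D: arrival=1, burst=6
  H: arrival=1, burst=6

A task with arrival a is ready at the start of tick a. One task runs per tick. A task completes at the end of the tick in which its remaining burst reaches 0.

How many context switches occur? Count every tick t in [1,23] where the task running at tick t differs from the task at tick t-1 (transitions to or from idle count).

context switches = 12

t=0: queue=[A,C] q_used=0 → run A
t=1: queue=[A,C,B,D,H] q_used=1 → run A
t=2: queue=[C,B,D,H,A] q_used=0 → run C
t=3: queue=[C,B,D,H,A] q_used=1 → run C
t=4: queue=[B,D,H,A,C] q_used=0 → run B
t=5: queue=[B,D,H,A,C] q_used=1 → run B
t=6: queue=[D,H,A,C] q_used=0 → run D
t=7: queue=[D,H,A,C] q_used=1 → run D
t=8: queue=[H,A,C,D] q_used=0 → run H
t=9: queue=[H,A,C,D] q_used=1 → run H
t=10: queue=[A,C,D,H] q_used=0 → run A
t=11: queue=[C,D,H] q_used=0 → run C
t=12: queue=[C,D,H] q_used=1 → run C
t=13: queue=[D,H,C] q_used=0 → run D
t=14: queue=[D,H,C] q_used=1 → run D
t=15: queue=[H,C,D] q_used=0 → run H
t=16: queue=[H,C,D] q_used=1 → run H
t=17: queue=[C,D,H] q_used=0 → run C
t=18: queue=[C,D,H] q_used=1 → run C
t=19: queue=[D,H] q_used=0 → run D
t=20: queue=[D,H] q_used=1 → run D
t=21: queue=[H] q_used=0 → run H
t=22: queue=[H] q_used=1 → run H
t=23: (idle)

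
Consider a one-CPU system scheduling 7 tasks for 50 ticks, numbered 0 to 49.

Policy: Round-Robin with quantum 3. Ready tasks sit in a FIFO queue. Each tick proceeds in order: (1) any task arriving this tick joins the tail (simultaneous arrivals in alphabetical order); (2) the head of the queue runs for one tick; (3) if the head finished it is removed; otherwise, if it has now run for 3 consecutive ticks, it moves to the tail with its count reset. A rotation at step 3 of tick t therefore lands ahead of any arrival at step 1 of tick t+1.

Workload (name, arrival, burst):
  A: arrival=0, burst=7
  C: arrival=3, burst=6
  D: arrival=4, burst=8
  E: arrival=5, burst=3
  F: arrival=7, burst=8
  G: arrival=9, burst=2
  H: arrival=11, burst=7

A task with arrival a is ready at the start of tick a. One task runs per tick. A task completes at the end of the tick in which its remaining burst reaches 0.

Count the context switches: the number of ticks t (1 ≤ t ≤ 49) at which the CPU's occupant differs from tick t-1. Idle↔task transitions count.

t=0: queue=[A] q_used=0 → run A
t=1: queue=[A] q_used=1 → run A
t=2: queue=[A] q_used=2 → run A
t=3: queue=[A,C] q_used=0 → run A
t=4: queue=[A,C,D] q_used=1 → run A
t=5: queue=[A,C,D,E] q_used=2 → run A
t=6: queue=[C,D,E,A] q_used=0 → run C
t=7: queue=[C,D,E,A,F] q_used=1 → run C
t=8: queue=[C,D,E,A,F] q_used=2 → run C
t=9: queue=[D,E,A,F,C,G] q_used=0 → run D
t=10: queue=[D,E,A,F,C,G] q_used=1 → run D
t=11: queue=[D,E,A,F,C,G,H] q_used=2 → run D
t=12: queue=[E,A,F,C,G,H,D] q_used=0 → run E
t=13: queue=[E,A,F,C,G,H,D] q_used=1 → run E
t=14: queue=[E,A,F,C,G,H,D] q_used=2 → run E
t=15: queue=[A,F,C,G,H,D] q_used=0 → run A
t=16: queue=[F,C,G,H,D] q_used=0 → run F
t=17: queue=[F,C,G,H,D] q_used=1 → run F
t=18: queue=[F,C,G,H,D] q_used=2 → run F
t=19: queue=[C,G,H,D,F] q_used=0 → run C
t=20: queue=[C,G,H,D,F] q_used=1 → run C
t=21: queue=[C,G,H,D,F] q_used=2 → run C
t=22: queue=[G,H,D,F] q_used=0 → run G
t=23: queue=[G,H,D,F] q_used=1 → run G
t=24: queue=[H,D,F] q_used=0 → run H
t=25: queue=[H,D,F] q_used=1 → run H
t=26: queue=[H,D,F] q_used=2 → run H
t=27: queue=[D,F,H] q_used=0 → run D
t=28: queue=[D,F,H] q_used=1 → run D
t=29: queue=[D,F,H] q_used=2 → run D
t=30: queue=[F,H,D] q_used=0 → run F
t=31: queue=[F,H,D] q_used=1 → run F
t=32: queue=[F,H,D] q_used=2 → run F
t=33: queue=[H,D,F] q_used=0 → run H
t=34: queue=[H,D,F] q_used=1 → run H
t=35: queue=[H,D,F] q_used=2 → run H
t=36: queue=[D,F,H] q_used=0 → run D
t=37: queue=[D,F,H] q_used=1 → run D
t=38: queue=[F,H] q_used=0 → run F
t=39: queue=[F,H] q_used=1 → run F
t=40: queue=[H] q_used=0 → run H
t=41: (idle)
t=42: (idle)
t=43: (idle)
t=44: (idle)
t=45: (idle)
t=46: (idle)
t=47: (idle)
t=48: (idle)
t=49: (idle)

context switches = 15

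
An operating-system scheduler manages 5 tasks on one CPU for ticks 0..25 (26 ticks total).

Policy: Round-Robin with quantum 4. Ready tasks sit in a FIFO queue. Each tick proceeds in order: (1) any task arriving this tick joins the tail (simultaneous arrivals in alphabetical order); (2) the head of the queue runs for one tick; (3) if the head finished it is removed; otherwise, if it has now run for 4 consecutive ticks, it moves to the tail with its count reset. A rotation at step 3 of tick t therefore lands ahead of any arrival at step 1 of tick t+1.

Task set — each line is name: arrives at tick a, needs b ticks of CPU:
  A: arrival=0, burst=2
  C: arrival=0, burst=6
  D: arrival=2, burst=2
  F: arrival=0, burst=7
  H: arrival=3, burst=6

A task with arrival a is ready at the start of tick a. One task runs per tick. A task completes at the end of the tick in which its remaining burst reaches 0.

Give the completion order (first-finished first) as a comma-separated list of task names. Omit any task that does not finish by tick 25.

completion order = A, D, C, F, H

t=0: queue=[A,C,F] q_used=0 → run A
t=1: queue=[A,C,F] q_used=1 → run A
t=2: queue=[C,F,D] q_used=0 → run C
t=3: queue=[C,F,D,H] q_used=1 → run C
t=4: queue=[C,F,D,H] q_used=2 → run C
t=5: queue=[C,F,D,H] q_used=3 → run C
t=6: queue=[F,D,H,C] q_used=0 → run F
t=7: queue=[F,D,H,C] q_used=1 → run F
t=8: queue=[F,D,H,C] q_used=2 → run F
t=9: queue=[F,D,H,C] q_used=3 → run F
t=10: queue=[D,H,C,F] q_used=0 → run D
t=11: queue=[D,H,C,F] q_used=1 → run D
t=12: queue=[H,C,F] q_used=0 → run H
t=13: queue=[H,C,F] q_used=1 → run H
t=14: queue=[H,C,F] q_used=2 → run H
t=15: queue=[H,C,F] q_used=3 → run H
t=16: queue=[C,F,H] q_used=0 → run C
t=17: queue=[C,F,H] q_used=1 → run C
t=18: queue=[F,H] q_used=0 → run F
t=19: queue=[F,H] q_used=1 → run F
t=20: queue=[F,H] q_used=2 → run F
t=21: queue=[H] q_used=0 → run H
t=22: queue=[H] q_used=1 → run H
t=23: (idle)
t=24: (idle)
t=25: (idle)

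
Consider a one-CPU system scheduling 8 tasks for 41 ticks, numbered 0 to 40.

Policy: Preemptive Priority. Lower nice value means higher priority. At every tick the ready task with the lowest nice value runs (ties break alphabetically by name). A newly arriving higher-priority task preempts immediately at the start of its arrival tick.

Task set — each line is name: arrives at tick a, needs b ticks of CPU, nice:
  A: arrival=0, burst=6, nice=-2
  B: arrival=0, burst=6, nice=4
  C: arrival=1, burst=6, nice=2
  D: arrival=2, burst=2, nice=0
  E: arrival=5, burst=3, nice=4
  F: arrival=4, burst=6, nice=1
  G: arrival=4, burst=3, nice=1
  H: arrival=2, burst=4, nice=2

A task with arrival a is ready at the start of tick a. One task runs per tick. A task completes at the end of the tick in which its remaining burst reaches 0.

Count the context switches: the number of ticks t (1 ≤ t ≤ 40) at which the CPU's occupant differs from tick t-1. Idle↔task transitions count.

t=0: ready={A,B} → run A
t=1: ready={A,B,C} → run A
t=2: ready={A,B,C,D,H} → run A
t=3: ready={A,B,C,D,H} → run A
t=4: ready={A,B,C,D,F,G,H} → run A
t=5: ready={A,B,C,D,E,F,G,H} → run A
t=6: ready={B,C,D,E,F,G,H} → run D
t=7: ready={B,C,D,E,F,G,H} → run D
t=8: ready={B,C,E,F,G,H} → run F
t=9: ready={B,C,E,F,G,H} → run F
t=10: ready={B,C,E,F,G,H} → run F
t=11: ready={B,C,E,F,G,H} → run F
t=12: ready={B,C,E,F,G,H} → run F
t=13: ready={B,C,E,F,G,H} → run F
t=14: ready={B,C,E,G,H} → run G
t=15: ready={B,C,E,G,H} → run G
t=16: ready={B,C,E,G,H} → run G
t=17: ready={B,C,E,H} → run C
t=18: ready={B,C,E,H} → run C
t=19: ready={B,C,E,H} → run C
t=20: ready={B,C,E,H} → run C
t=21: ready={B,C,E,H} → run C
t=22: ready={B,C,E,H} → run C
t=23: ready={B,E,H} → run H
t=24: ready={B,E,H} → run H
t=25: ready={B,E,H} → run H
t=26: ready={B,E,H} → run H
t=27: ready={B,E} → run B
t=28: ready={B,E} → run B
t=29: ready={B,E} → run B
t=30: ready={B,E} → run B
t=31: ready={B,E} → run B
t=32: ready={B,E} → run B
t=33: ready={E} → run E
t=34: ready={E} → run E
t=35: ready={E} → run E
t=36: (idle)
t=37: (idle)
t=38: (idle)
t=39: (idle)
t=40: (idle)

context switches = 8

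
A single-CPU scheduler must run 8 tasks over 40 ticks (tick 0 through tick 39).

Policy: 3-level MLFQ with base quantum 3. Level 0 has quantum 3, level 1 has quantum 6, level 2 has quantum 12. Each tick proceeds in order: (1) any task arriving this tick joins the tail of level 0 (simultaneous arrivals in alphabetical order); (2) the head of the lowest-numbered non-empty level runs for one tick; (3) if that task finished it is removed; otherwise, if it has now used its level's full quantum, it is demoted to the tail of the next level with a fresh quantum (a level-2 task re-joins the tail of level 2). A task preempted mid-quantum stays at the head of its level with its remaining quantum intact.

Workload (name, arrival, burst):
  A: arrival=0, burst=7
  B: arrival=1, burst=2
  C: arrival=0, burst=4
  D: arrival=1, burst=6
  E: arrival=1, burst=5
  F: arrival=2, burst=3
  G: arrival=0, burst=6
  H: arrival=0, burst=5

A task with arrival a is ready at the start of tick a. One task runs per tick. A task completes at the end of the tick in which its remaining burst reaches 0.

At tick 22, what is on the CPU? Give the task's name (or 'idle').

running at tick 22 = F

t=0: L0/L1/L2 = ACGH/-/- → run A
t=1: L0/L1/L2 = ACGHBDE/-/- → run A
t=2: L0/L1/L2 = ACGHBDEF/-/- → run A
t=3: L0/L1/L2 = CGHBDEF/A/- → run C
t=4: L0/L1/L2 = CGHBDEF/A/- → run C
t=5: L0/L1/L2 = CGHBDEF/A/- → run C
t=6: L0/L1/L2 = GHBDEF/AC/- → run G
t=7: L0/L1/L2 = GHBDEF/AC/- → run G
t=8: L0/L1/L2 = GHBDEF/AC/- → run G
t=9: L0/L1/L2 = HBDEF/ACG/- → run H
t=10: L0/L1/L2 = HBDEF/ACG/- → run H
t=11: L0/L1/L2 = HBDEF/ACG/- → run H
t=12: L0/L1/L2 = BDEF/ACGH/- → run B
t=13: L0/L1/L2 = BDEF/ACGH/- → run B
t=14: L0/L1/L2 = DEF/ACGH/- → run D
t=15: L0/L1/L2 = DEF/ACGH/- → run D
t=16: L0/L1/L2 = DEF/ACGH/- → run D
t=17: L0/L1/L2 = EF/ACGHD/- → run E
t=18: L0/L1/L2 = EF/ACGHD/- → run E
t=19: L0/L1/L2 = EF/ACGHD/- → run E
t=20: L0/L1/L2 = F/ACGHDE/- → run F
t=21: L0/L1/L2 = F/ACGHDE/- → run F
t=22: L0/L1/L2 = F/ACGHDE/- → run F
t=23: L0/L1/L2 = -/ACGHDE/- → run A
t=24: L0/L1/L2 = -/ACGHDE/- → run A
t=25: L0/L1/L2 = -/ACGHDE/- → run A
t=26: L0/L1/L2 = -/ACGHDE/- → run A
t=27: L0/L1/L2 = -/CGHDE/- → run C
t=28: L0/L1/L2 = -/GHDE/- → run G
t=29: L0/L1/L2 = -/GHDE/- → run G
t=30: L0/L1/L2 = -/GHDE/- → run G
t=31: L0/L1/L2 = -/HDE/- → run H
t=32: L0/L1/L2 = -/HDE/- → run H
t=33: L0/L1/L2 = -/DE/- → run D
t=34: L0/L1/L2 = -/DE/- → run D
t=35: L0/L1/L2 = -/DE/- → run D
t=36: L0/L1/L2 = -/E/- → run E
t=37: L0/L1/L2 = -/E/- → run E
t=38: (idle)
t=39: (idle)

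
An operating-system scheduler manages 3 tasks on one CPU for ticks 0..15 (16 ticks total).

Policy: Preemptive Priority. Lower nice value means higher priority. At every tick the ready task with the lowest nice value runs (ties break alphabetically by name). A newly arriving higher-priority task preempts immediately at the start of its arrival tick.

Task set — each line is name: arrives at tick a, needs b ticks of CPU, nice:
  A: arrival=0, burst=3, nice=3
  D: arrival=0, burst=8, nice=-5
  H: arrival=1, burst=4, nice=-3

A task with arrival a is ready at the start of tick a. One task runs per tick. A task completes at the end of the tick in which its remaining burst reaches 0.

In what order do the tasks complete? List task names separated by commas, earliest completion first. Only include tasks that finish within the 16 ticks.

t=0: ready={A,D} → run D
t=1: ready={A,D,H} → run D
t=2: ready={A,D,H} → run D
t=3: ready={A,D,H} → run D
t=4: ready={A,D,H} → run D
t=5: ready={A,D,H} → run D
t=6: ready={A,D,H} → run D
t=7: ready={A,D,H} → run D
t=8: ready={A,H} → run H
t=9: ready={A,H} → run H
t=10: ready={A,H} → run H
t=11: ready={A,H} → run H
t=12: ready={A} → run A
t=13: ready={A} → run A
t=14: ready={A} → run A
t=15: (idle)

completion order = D, H, A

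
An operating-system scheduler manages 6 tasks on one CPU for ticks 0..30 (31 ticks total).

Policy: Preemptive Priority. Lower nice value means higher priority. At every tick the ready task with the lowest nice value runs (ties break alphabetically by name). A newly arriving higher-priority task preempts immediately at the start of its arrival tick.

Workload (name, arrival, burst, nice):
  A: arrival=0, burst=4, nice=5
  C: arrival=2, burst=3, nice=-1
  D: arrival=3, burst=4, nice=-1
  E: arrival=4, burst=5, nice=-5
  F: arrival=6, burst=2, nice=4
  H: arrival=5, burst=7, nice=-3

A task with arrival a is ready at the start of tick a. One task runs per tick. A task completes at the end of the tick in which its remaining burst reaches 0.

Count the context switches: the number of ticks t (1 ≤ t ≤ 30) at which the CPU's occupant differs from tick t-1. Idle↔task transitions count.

context switches = 8

t=0: ready={A} → run A
t=1: ready={A} → run A
t=2: ready={A,C} → run C
t=3: ready={A,C,D} → run C
t=4: ready={A,C,D,E} → run E
t=5: ready={A,C,D,E,H} → run E
t=6: ready={A,C,D,E,F,H} → run E
t=7: ready={A,C,D,E,F,H} → run E
t=8: ready={A,C,D,E,F,H} → run E
t=9: ready={A,C,D,F,H} → run H
t=10: ready={A,C,D,F,H} → run H
t=11: ready={A,C,D,F,H} → run H
t=12: ready={A,C,D,F,H} → run H
t=13: ready={A,C,D,F,H} → run H
t=14: ready={A,C,D,F,H} → run H
t=15: ready={A,C,D,F,H} → run H
t=16: ready={A,C,D,F} → run C
t=17: ready={A,D,F} → run D
t=18: ready={A,D,F} → run D
t=19: ready={A,D,F} → run D
t=20: ready={A,D,F} → run D
t=21: ready={A,F} → run F
t=22: ready={A,F} → run F
t=23: ready={A} → run A
t=24: ready={A} → run A
t=25: (idle)
t=26: (idle)
t=27: (idle)
t=28: (idle)
t=29: (idle)
t=30: (idle)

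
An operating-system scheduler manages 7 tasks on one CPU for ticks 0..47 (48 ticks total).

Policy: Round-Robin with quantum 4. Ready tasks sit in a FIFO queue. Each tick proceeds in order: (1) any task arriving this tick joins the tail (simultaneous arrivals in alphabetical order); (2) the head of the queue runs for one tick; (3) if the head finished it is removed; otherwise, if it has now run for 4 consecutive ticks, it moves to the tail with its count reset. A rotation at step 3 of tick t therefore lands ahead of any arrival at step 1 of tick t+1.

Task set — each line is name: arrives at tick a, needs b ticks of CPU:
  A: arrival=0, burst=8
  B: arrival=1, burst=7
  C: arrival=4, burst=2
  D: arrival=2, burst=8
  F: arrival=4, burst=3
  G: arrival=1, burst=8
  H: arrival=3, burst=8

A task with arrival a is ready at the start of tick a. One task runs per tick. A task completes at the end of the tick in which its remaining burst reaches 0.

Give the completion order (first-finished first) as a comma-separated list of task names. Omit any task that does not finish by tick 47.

t=0: queue=[A] q_used=0 → run A
t=1: queue=[A,B,G] q_used=1 → run A
t=2: queue=[A,B,G,D] q_used=2 → run A
t=3: queue=[A,B,G,D,H] q_used=3 → run A
t=4: queue=[B,G,D,H,A,C,F] q_used=0 → run B
t=5: queue=[B,G,D,H,A,C,F] q_used=1 → run B
t=6: queue=[B,G,D,H,A,C,F] q_used=2 → run B
t=7: queue=[B,G,D,H,A,C,F] q_used=3 → run B
t=8: queue=[G,D,H,A,C,F,B] q_used=0 → run G
t=9: queue=[G,D,H,A,C,F,B] q_used=1 → run G
t=10: queue=[G,D,H,A,C,F,B] q_used=2 → run G
t=11: queue=[G,D,H,A,C,F,B] q_used=3 → run G
t=12: queue=[D,H,A,C,F,B,G] q_used=0 → run D
t=13: queue=[D,H,A,C,F,B,G] q_used=1 → run D
t=14: queue=[D,H,A,C,F,B,G] q_used=2 → run D
t=15: queue=[D,H,A,C,F,B,G] q_used=3 → run D
t=16: queue=[H,A,C,F,B,G,D] q_used=0 → run H
t=17: queue=[H,A,C,F,B,G,D] q_used=1 → run H
t=18: queue=[H,A,C,F,B,G,D] q_used=2 → run H
t=19: queue=[H,A,C,F,B,G,D] q_used=3 → run H
t=20: queue=[A,C,F,B,G,D,H] q_used=0 → run A
t=21: queue=[A,C,F,B,G,D,H] q_used=1 → run A
t=22: queue=[A,C,F,B,G,D,H] q_used=2 → run A
t=23: queue=[A,C,F,B,G,D,H] q_used=3 → run A
t=24: queue=[C,F,B,G,D,H] q_used=0 → run C
t=25: queue=[C,F,B,G,D,H] q_used=1 → run C
t=26: queue=[F,B,G,D,H] q_used=0 → run F
t=27: queue=[F,B,G,D,H] q_used=1 → run F
t=28: queue=[F,B,G,D,H] q_used=2 → run F
t=29: queue=[B,G,D,H] q_used=0 → run B
t=30: queue=[B,G,D,H] q_used=1 → run B
t=31: queue=[B,G,D,H] q_used=2 → run B
t=32: queue=[G,D,H] q_used=0 → run G
t=33: queue=[G,D,H] q_used=1 → run G
t=34: queue=[G,D,H] q_used=2 → run G
t=35: queue=[G,D,H] q_used=3 → run G
t=36: queue=[D,H] q_used=0 → run D
t=37: queue=[D,H] q_used=1 → run D
t=38: queue=[D,H] q_used=2 → run D
t=39: queue=[D,H] q_used=3 → run D
t=40: queue=[H] q_used=0 → run H
t=41: queue=[H] q_used=1 → run H
t=42: queue=[H] q_used=2 → run H
t=43: queue=[H] q_used=3 → run H
t=44: (idle)
t=45: (idle)
t=46: (idle)
t=47: (idle)

completion order = A, C, F, B, G, D, H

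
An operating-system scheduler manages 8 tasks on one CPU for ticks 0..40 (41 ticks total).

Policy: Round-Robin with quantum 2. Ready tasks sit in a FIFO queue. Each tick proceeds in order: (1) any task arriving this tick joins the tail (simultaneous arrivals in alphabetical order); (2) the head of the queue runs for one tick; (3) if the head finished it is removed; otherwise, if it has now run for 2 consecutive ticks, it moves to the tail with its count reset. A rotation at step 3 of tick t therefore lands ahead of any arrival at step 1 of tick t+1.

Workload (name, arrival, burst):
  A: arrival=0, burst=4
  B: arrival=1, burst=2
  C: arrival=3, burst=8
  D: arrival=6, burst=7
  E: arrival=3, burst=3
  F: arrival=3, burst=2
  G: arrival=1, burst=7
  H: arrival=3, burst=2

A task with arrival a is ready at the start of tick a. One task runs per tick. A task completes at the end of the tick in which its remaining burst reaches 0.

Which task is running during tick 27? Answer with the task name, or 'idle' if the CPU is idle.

running at tick 27 = C

t=0: queue=[A] q_used=0 → run A
t=1: queue=[A,B,G] q_used=1 → run A
t=2: queue=[B,G,A] q_used=0 → run B
t=3: queue=[B,G,A,C,E,F,H] q_used=1 → run B
t=4: queue=[G,A,C,E,F,H] q_used=0 → run G
t=5: queue=[G,A,C,E,F,H] q_used=1 → run G
t=6: queue=[A,C,E,F,H,G,D] q_used=0 → run A
t=7: queue=[A,C,E,F,H,G,D] q_used=1 → run A
t=8: queue=[C,E,F,H,G,D] q_used=0 → run C
t=9: queue=[C,E,F,H,G,D] q_used=1 → run C
t=10: queue=[E,F,H,G,D,C] q_used=0 → run E
t=11: queue=[E,F,H,G,D,C] q_used=1 → run E
t=12: queue=[F,H,G,D,C,E] q_used=0 → run F
t=13: queue=[F,H,G,D,C,E] q_used=1 → run F
t=14: queue=[H,G,D,C,E] q_used=0 → run H
t=15: queue=[H,G,D,C,E] q_used=1 → run H
t=16: queue=[G,D,C,E] q_used=0 → run G
t=17: queue=[G,D,C,E] q_used=1 → run G
t=18: queue=[D,C,E,G] q_used=0 → run D
t=19: queue=[D,C,E,G] q_used=1 → run D
t=20: queue=[C,E,G,D] q_used=0 → run C
t=21: queue=[C,E,G,D] q_used=1 → run C
t=22: queue=[E,G,D,C] q_used=0 → run E
t=23: queue=[G,D,C] q_used=0 → run G
t=24: queue=[G,D,C] q_used=1 → run G
t=25: queue=[D,C,G] q_used=0 → run D
t=26: queue=[D,C,G] q_used=1 → run D
t=27: queue=[C,G,D] q_used=0 → run C
t=28: queue=[C,G,D] q_used=1 → run C
t=29: queue=[G,D,C] q_used=0 → run G
t=30: queue=[D,C] q_used=0 → run D
t=31: queue=[D,C] q_used=1 → run D
t=32: queue=[C,D] q_used=0 → run C
t=33: queue=[C,D] q_used=1 → run C
t=34: queue=[D] q_used=0 → run D
t=35: (idle)
t=36: (idle)
t=37: (idle)
t=38: (idle)
t=39: (idle)
t=40: (idle)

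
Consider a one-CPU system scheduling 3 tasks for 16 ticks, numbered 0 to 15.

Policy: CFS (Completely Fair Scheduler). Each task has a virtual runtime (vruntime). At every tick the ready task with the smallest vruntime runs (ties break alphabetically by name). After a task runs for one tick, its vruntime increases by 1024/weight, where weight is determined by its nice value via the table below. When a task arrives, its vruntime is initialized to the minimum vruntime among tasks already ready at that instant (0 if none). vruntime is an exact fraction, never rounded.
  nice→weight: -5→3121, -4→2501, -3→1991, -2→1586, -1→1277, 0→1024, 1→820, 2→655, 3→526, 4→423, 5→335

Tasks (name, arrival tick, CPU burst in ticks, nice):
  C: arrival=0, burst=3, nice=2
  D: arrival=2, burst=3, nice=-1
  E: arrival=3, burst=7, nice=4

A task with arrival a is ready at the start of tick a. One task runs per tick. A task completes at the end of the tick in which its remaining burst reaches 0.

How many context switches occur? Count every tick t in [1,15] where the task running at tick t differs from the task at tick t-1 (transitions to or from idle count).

t=0: vr[C=0] → run C
t=1: vr[C=1024/655] → run C
t=2: vr[C=2048/655 D=2048/655] → run C
t=3: vr[D=2048/655 E=2048/655] → run D
t=4: vr[D=3286016/836435 E=2048/655] → run E
t=5: vr[D=3286016/836435 E=1537024/277065] → run D
t=6: vr[D=3956736/836435 E=1537024/277065] → run D
t=7: vr[E=1537024/277065] → run E
t=8: vr[E=2207744/277065] → run E
t=9: vr[E=959488/92355] → run E
t=10: vr[E=3549184/277065] → run E
t=11: vr[E=4219904/277065] → run E
t=12: vr[E=1630208/92355] → run E
t=13: (idle)
t=14: (idle)
t=15: (idle)

context switches = 5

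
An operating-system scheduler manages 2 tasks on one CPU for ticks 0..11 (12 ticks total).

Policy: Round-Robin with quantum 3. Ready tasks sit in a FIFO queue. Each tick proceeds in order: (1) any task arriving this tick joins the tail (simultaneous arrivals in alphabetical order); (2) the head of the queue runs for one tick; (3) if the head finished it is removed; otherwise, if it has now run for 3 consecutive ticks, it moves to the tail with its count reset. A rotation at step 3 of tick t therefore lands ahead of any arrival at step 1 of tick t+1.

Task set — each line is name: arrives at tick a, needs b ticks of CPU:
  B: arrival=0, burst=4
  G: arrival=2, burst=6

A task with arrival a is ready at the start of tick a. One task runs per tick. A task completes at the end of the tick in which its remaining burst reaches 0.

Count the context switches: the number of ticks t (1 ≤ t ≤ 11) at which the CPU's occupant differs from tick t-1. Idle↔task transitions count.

context switches = 4

t=0: queue=[B] q_used=0 → run B
t=1: queue=[B] q_used=1 → run B
t=2: queue=[B,G] q_used=2 → run B
t=3: queue=[G,B] q_used=0 → run G
t=4: queue=[G,B] q_used=1 → run G
t=5: queue=[G,B] q_used=2 → run G
t=6: queue=[B,G] q_used=0 → run B
t=7: queue=[G] q_used=0 → run G
t=8: queue=[G] q_used=1 → run G
t=9: queue=[G] q_used=2 → run G
t=10: (idle)
t=11: (idle)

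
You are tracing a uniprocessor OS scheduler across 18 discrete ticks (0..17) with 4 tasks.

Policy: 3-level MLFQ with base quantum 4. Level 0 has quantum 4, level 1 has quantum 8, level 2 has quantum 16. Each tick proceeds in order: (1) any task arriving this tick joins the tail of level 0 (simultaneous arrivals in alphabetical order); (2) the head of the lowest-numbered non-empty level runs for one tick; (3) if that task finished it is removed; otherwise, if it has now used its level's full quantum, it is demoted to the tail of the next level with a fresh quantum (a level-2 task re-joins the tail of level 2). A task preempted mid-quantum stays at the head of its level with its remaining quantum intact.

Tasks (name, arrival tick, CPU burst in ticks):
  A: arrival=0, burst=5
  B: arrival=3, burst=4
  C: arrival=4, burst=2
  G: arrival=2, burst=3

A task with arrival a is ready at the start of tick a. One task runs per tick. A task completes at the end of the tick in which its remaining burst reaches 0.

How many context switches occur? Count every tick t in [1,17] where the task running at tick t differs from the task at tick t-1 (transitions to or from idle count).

t=0: L0/L1/L2 = A/-/- → run A
t=1: L0/L1/L2 = A/-/- → run A
t=2: L0/L1/L2 = AG/-/- → run A
t=3: L0/L1/L2 = AGB/-/- → run A
t=4: L0/L1/L2 = GBC/A/- → run G
t=5: L0/L1/L2 = GBC/A/- → run G
t=6: L0/L1/L2 = GBC/A/- → run G
t=7: L0/L1/L2 = BC/A/- → run B
t=8: L0/L1/L2 = BC/A/- → run B
t=9: L0/L1/L2 = BC/A/- → run B
t=10: L0/L1/L2 = BC/A/- → run B
t=11: L0/L1/L2 = C/A/- → run C
t=12: L0/L1/L2 = C/A/- → run C
t=13: L0/L1/L2 = -/A/- → run A
t=14: (idle)
t=15: (idle)
t=16: (idle)
t=17: (idle)

context switches = 5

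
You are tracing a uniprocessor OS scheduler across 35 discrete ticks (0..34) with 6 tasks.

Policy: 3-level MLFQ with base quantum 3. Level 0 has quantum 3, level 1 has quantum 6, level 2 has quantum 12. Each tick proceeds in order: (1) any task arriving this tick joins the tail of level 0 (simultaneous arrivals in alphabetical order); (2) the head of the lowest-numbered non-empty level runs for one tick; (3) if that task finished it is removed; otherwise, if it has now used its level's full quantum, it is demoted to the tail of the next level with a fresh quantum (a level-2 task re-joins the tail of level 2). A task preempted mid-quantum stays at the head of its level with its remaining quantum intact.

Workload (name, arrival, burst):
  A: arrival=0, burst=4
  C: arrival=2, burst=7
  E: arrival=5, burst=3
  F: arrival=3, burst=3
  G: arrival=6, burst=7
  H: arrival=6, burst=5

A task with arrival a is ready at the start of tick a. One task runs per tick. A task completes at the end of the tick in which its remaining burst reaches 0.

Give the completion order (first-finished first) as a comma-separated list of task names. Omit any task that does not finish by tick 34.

completion order = F, E, A, C, G, H

t=0: L0/L1/L2 = A/-/- → run A
t=1: L0/L1/L2 = A/-/- → run A
t=2: L0/L1/L2 = AC/-/- → run A
t=3: L0/L1/L2 = CF/A/- → run C
t=4: L0/L1/L2 = CF/A/- → run C
t=5: L0/L1/L2 = CFE/A/- → run C
t=6: L0/L1/L2 = FEGH/AC/- → run F
t=7: L0/L1/L2 = FEGH/AC/- → run F
t=8: L0/L1/L2 = FEGH/AC/- → run F
t=9: L0/L1/L2 = EGH/AC/- → run E
t=10: L0/L1/L2 = EGH/AC/- → run E
t=11: L0/L1/L2 = EGH/AC/- → run E
t=12: L0/L1/L2 = GH/AC/- → run G
t=13: L0/L1/L2 = GH/AC/- → run G
t=14: L0/L1/L2 = GH/AC/- → run G
t=15: L0/L1/L2 = H/ACG/- → run H
t=16: L0/L1/L2 = H/ACG/- → run H
t=17: L0/L1/L2 = H/ACG/- → run H
t=18: L0/L1/L2 = -/ACGH/- → run A
t=19: L0/L1/L2 = -/CGH/- → run C
t=20: L0/L1/L2 = -/CGH/- → run C
t=21: L0/L1/L2 = -/CGH/- → run C
t=22: L0/L1/L2 = -/CGH/- → run C
t=23: L0/L1/L2 = -/GH/- → run G
t=24: L0/L1/L2 = -/GH/- → run G
t=25: L0/L1/L2 = -/GH/- → run G
t=26: L0/L1/L2 = -/GH/- → run G
t=27: L0/L1/L2 = -/H/- → run H
t=28: L0/L1/L2 = -/H/- → run H
t=29: (idle)
t=30: (idle)
t=31: (idle)
t=32: (idle)
t=33: (idle)
t=34: (idle)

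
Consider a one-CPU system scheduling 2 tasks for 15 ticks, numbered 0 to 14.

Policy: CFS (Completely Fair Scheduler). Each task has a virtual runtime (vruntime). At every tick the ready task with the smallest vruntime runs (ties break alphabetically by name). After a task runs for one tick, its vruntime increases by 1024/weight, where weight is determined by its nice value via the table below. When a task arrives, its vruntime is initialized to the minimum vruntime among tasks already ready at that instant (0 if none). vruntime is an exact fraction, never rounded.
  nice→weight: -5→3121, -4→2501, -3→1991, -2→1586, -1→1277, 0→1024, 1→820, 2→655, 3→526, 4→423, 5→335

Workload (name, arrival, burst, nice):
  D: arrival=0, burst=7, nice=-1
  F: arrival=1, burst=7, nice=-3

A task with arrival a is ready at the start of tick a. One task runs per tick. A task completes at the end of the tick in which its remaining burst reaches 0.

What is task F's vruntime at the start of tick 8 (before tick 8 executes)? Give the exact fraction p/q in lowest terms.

vruntime(F, start of tick 8) = 7269376/2542507

t=0: vr[D=0] → run D
t=1: vr[D=1024/1277 F=1024/1277] → run D
t=2: vr[D=2048/1277 F=1024/1277] → run F
t=3: vr[D=2048/1277 F=3346432/2542507] → run F
t=4: vr[D=2048/1277 F=4654080/2542507] → run D
t=5: vr[D=3072/1277 F=4654080/2542507] → run F
t=6: vr[D=3072/1277 F=5961728/2542507] → run F
t=7: vr[D=3072/1277 F=7269376/2542507] → run D
t=8: vr[D=4096/1277 F=7269376/2542507] → run F
t=9: vr[D=4096/1277 F=8577024/2542507] → run D
t=10: vr[D=5120/1277 F=8577024/2542507] → run F
t=11: vr[D=5120/1277 F=9884672/2542507] → run F
t=12: vr[D=5120/1277] → run D
t=13: vr[D=6144/1277] → run D
t=14: (idle)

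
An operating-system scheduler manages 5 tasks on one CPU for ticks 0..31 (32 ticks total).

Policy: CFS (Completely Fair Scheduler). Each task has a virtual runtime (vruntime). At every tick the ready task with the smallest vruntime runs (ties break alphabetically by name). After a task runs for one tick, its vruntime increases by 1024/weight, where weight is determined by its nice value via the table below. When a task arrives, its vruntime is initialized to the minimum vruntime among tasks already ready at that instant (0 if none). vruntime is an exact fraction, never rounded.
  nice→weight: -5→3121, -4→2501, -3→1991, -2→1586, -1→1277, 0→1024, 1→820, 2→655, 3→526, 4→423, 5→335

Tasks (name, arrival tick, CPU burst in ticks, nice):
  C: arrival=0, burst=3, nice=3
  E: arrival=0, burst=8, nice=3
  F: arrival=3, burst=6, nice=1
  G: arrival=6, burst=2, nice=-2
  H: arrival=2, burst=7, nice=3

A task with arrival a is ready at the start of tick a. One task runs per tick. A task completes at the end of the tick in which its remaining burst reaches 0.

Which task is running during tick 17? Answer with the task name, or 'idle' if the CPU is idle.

t=0: vr[C=0 E=0] → run C
t=1: vr[C=512/263 E=0] → run E
t=2: vr[C=512/263 E=512/263 H=512/263] → run C
t=3: vr[C=1024/263 E=512/263 F=512/263 H=512/263] → run E
t=4: vr[C=1024/263 E=1024/263 F=512/263 H=512/263] → run F
t=5: vr[C=1024/263 E=1024/263 F=172288/53915 H=512/263] → run H
t=6: vr[C=1024/263 E=1024/263 F=172288/53915 G=172288/53915 H=1024/263] → run F
t=7: vr[C=1024/263 E=1024/263 F=239616/53915 G=172288/53915 H=1024/263] → run G
t=8: vr[C=1024/263 E=1024/263 F=239616/53915 G=164228864/42754595 H=1024/263] → run G
t=9: vr[C=1024/263 E=1024/263 F=239616/53915 H=1024/263] → run C
t=10: vr[E=1024/263 F=239616/53915 H=1024/263] → run E
t=11: vr[E=1536/263 F=239616/53915 H=1024/263] → run H
t=12: vr[E=1536/263 F=239616/53915 H=1536/263] → run F
t=13: vr[E=1536/263 F=306944/53915 H=1536/263] → run F
t=14: vr[E=1536/263 F=374272/53915 H=1536/263] → run E
t=15: vr[E=2048/263 F=374272/53915 H=1536/263] → run H
t=16: vr[E=2048/263 F=374272/53915 H=2048/263] → run F
t=17: vr[E=2048/263 F=88320/10783 H=2048/263] → run E
t=18: vr[E=2560/263 F=88320/10783 H=2048/263] → run H
t=19: vr[E=2560/263 F=88320/10783 H=2560/263] → run F
t=20: vr[E=2560/263 H=2560/263] → run E
t=21: vr[E=3072/263 H=2560/263] → run H
t=22: vr[E=3072/263 H=3072/263] → run E
t=23: vr[E=3584/263 H=3072/263] → run H
t=24: vr[E=3584/263 H=3584/263] → run E
t=25: vr[H=3584/263] → run H
t=26: (idle)
t=27: (idle)
t=28: (idle)
t=29: (idle)
t=30: (idle)
t=31: (idle)

running at tick 17 = E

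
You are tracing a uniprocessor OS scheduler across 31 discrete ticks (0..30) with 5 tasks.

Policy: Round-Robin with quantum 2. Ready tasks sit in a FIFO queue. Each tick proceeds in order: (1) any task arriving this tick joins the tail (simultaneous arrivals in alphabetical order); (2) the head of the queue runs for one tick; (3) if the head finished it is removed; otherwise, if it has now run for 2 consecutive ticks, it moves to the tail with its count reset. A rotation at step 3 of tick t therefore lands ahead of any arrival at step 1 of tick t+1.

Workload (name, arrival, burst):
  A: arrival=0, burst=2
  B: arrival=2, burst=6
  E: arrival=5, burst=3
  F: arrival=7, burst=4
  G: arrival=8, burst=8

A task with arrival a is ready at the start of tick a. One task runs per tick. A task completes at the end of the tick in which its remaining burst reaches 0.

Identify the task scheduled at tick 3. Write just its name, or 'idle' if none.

t=0: queue=[A] q_used=0 → run A
t=1: queue=[A] q_used=1 → run A
t=2: queue=[B] q_used=0 → run B
t=3: queue=[B] q_used=1 → run B
t=4: queue=[B] q_used=0 → run B
t=5: queue=[B,E] q_used=1 → run B
t=6: queue=[E,B] q_used=0 → run E
t=7: queue=[E,B,F] q_used=1 → run E
t=8: queue=[B,F,E,G] q_used=0 → run B
t=9: queue=[B,F,E,G] q_used=1 → run B
t=10: queue=[F,E,G] q_used=0 → run F
t=11: queue=[F,E,G] q_used=1 → run F
t=12: queue=[E,G,F] q_used=0 → run E
t=13: queue=[G,F] q_used=0 → run G
t=14: queue=[G,F] q_used=1 → run G
t=15: queue=[F,G] q_used=0 → run F
t=16: queue=[F,G] q_used=1 → run F
t=17: queue=[G] q_used=0 → run G
t=18: queue=[G] q_used=1 → run G
t=19: queue=[G] q_used=0 → run G
t=20: queue=[G] q_used=1 → run G
t=21: queue=[G] q_used=0 → run G
t=22: queue=[G] q_used=1 → run G
t=23: (idle)
t=24: (idle)
t=25: (idle)
t=26: (idle)
t=27: (idle)
t=28: (idle)
t=29: (idle)
t=30: (idle)

running at tick 3 = B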